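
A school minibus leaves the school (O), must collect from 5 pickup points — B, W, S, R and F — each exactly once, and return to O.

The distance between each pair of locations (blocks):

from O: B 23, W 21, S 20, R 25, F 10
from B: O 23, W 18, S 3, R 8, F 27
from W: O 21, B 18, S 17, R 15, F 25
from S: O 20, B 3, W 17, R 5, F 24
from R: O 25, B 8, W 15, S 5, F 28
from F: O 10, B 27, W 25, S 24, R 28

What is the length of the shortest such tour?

Minimum total distance: 81 blocks.

With 5 stops there are 5!/2 = 60 distinct round trips (a route and its reverse cost the same).
O→B→W→S→R→F→O: 23+18+17+5+28+10 = 101
O→B→W→S→F→R→O: 23+18+17+24+28+25 = 135
O→B→W→R→S→F→O: 23+18+15+5+24+10 = 95
O→B→W→R→F→S→O: 23+18+15+28+24+20 = 128
O→B→W→F→S→R→O: 23+18+25+24+5+25 = 120
O→B→W→F→R→S→O: 23+18+25+28+5+20 = 119
O→B→S→W→R→F→O: 23+3+17+15+28+10 = 96
O→B→S→W→F→R→O: 23+3+17+25+28+25 = 121
O→B→S→R→W→F→O: 23+3+5+15+25+10 = 81
O→B→S→R→F→W→O: 23+3+5+28+25+21 = 105
O→B→S→F→W→R→O: 23+3+24+25+15+25 = 115
O→B→S→F→R→W→O: 23+3+24+28+15+21 = 114
O→B→R→W→S→F→O: 23+8+15+17+24+10 = 97
O→B→R→W→F→S→O: 23+8+15+25+24+20 = 115
… (46 more)
The minimum is 81.
One optimal route: O → B → S → R → W → F → O (or its reverse).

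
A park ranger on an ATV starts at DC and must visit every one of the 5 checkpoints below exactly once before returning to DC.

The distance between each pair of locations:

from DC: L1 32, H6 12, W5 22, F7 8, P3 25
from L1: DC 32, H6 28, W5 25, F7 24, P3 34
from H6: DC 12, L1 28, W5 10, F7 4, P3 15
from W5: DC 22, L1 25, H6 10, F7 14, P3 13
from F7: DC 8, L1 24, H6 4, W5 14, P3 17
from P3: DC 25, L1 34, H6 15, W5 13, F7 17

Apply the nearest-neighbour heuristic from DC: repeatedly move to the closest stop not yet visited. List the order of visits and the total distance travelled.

DC → [F7:8 / H6:12 / W5:22 / P3:25 / L1:32] → F7 (8)
F7 → [H6:4 / W5:14 / P3:17 / L1:24] → H6 (4)
H6 → [W5:10 / P3:15 / L1:28] → W5 (10)
W5 → [P3:13 / L1:25] → P3 (13)
P3 → [L1:34] → L1 (34)
Return L1→DC: 32.
Total = 8 + 4 + 10 + 13 + 34 + 32 = 101.

Total distance 101 via the nearest-neighbour route DC → F7 → H6 → W5 → P3 → L1 → DC.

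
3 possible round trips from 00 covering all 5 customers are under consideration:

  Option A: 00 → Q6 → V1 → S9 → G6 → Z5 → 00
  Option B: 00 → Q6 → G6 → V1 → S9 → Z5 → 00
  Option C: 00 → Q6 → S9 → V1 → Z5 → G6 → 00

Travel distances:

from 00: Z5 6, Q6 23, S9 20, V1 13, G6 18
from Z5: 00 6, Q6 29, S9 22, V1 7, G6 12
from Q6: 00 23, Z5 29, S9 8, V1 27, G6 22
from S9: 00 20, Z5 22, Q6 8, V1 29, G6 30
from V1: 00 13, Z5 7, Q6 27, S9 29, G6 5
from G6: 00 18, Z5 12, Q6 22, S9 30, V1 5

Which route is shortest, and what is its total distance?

97 — Option C is the shortest.

Option A: 23 + 27 + 29 + 30 + 12 + 6 = 127
Option B: 23 + 22 + 5 + 29 + 22 + 6 = 107
Option C: 23 + 8 + 29 + 7 + 12 + 18 = 97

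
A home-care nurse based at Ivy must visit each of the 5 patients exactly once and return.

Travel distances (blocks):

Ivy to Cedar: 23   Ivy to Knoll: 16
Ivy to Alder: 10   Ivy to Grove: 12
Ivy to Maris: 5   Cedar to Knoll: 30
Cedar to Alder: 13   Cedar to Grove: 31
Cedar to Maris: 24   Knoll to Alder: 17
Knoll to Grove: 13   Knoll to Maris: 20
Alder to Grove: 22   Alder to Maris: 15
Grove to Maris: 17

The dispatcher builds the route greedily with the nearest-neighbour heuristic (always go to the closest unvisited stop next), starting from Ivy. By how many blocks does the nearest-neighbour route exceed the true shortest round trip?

From Ivy: Maris=5, Alder=10, Grove=12, Knoll=16, Cedar=23 → choose Maris (5).
From Maris: Alder=15, Grove=17, Knoll=20, Cedar=24 → choose Alder (15).
From Alder: Cedar=13, Knoll=17, Grove=22 → choose Cedar (13).
From Cedar: Knoll=30, Grove=31 → choose Knoll (30).
From Knoll: Grove=13 → choose Grove (13).
NN route Ivy → Maris → Alder → Cedar → Knoll → Grove → Ivy costs 88.
Optimal: Ivy → Grove → Knoll → Alder → Cedar → Maris → Ivy costs 84 (by enumerating all 60 distinct tours).
Excess = 88 − 84 = 4.

The nearest-neighbour route is 4 blocks longer than optimal.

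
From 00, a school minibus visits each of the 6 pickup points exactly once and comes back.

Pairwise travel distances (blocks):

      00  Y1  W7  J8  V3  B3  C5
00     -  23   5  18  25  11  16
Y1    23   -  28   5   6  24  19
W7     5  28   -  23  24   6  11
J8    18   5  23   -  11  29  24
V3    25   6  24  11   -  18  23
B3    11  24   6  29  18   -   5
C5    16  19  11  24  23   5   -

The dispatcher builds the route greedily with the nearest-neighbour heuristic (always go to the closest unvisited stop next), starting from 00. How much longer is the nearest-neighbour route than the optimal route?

The nearest-neighbour route is 8 blocks longer than optimal.

00: W7=5, B3=11, C5=16, J8=18, Y1=23, V3=25 ⇒ W7
W7: B3=6, C5=11, J8=23, V3=24, Y1=28 ⇒ B3
B3: C5=5, V3=18, Y1=24, J8=29 ⇒ C5
C5: Y1=19, V3=23, J8=24 ⇒ Y1
Y1: J8=5, V3=6 ⇒ J8
J8: V3=11 ⇒ V3
NN route 00 → W7 → B3 → C5 → Y1 → J8 → V3 → 00 costs 76.
Optimal: 00 → W7 → B3 → C5 → V3 → Y1 → J8 → 00 costs 68 (by enumerating all 360 distinct tours).
Excess = 76 − 68 = 8.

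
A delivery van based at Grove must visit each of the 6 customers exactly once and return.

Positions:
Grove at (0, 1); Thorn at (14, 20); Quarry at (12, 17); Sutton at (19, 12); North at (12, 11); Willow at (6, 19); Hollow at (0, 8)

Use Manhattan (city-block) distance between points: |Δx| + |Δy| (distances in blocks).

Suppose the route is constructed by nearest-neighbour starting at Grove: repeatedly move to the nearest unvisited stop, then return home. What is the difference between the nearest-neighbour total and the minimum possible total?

Excess over optimum: 12 blocks.

From Grove: Hollow=7, North=22, Willow=24, Quarry=28, Sutton=30, Thorn=33 → choose Hollow (7).
From Hollow: North=15, Willow=17, Quarry=21, Sutton=23, Thorn=26 → choose North (15).
From North: Quarry=6, Sutton=8, Thorn=11, Willow=14 → choose Quarry (6).
From Quarry: Thorn=5, Willow=8, Sutton=12 → choose Thorn (5).
From Thorn: Willow=9, Sutton=13 → choose Willow (9).
From Willow: Sutton=20 → choose Sutton (20).
NN route Grove → Hollow → North → Quarry → Thorn → Willow → Sutton → Grove costs 92.
Optimal: Grove → North → Sutton → Thorn → Quarry → Willow → Hollow → Grove costs 80 (by enumerating all 360 distinct tours).
Excess = 92 − 80 = 12.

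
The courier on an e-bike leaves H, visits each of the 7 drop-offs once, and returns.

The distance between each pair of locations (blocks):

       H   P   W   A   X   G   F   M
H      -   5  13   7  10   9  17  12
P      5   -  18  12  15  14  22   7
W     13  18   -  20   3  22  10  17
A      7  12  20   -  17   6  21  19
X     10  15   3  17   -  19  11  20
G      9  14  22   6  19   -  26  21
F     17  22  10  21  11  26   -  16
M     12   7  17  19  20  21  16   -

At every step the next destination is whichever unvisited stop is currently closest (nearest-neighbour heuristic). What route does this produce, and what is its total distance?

H → [P:5 / A:7 / G:9 / X:10 / M:12 / W:13 / F:17] → P (5)
P → [M:7 / A:12 / G:14 / X:15 / W:18 / F:22] → M (7)
M → [F:16 / W:17 / A:19 / X:20 / G:21] → F (16)
F → [W:10 / X:11 / A:21 / G:26] → W (10)
W → [X:3 / A:20 / G:22] → X (3)
X → [A:17 / G:19] → A (17)
A → [G:6] → G (6)
Return G→H: 9.
Total = 5 + 7 + 16 + 10 + 3 + 17 + 6 + 9 = 73.

73 blocks along H → P → M → F → W → X → A → G → H.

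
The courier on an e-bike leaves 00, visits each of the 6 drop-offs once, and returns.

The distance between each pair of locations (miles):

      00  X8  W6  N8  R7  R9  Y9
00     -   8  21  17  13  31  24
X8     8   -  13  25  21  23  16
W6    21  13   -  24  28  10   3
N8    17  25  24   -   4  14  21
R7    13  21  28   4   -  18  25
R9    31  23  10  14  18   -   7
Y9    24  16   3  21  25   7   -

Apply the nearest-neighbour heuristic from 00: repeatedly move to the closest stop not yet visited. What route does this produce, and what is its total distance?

Nearest-neighbour total = 62 miles; route 00 → X8 → W6 → Y9 → R9 → N8 → R7 → 00.

From 00: distances to unvisited — X8=8, R7=13, N8=17, W6=21, Y9=24, R9=31. Nearest is X8 (8).
From X8: distances to unvisited — W6=13, Y9=16, R7=21, R9=23, N8=25. Nearest is W6 (13).
From W6: distances to unvisited — Y9=3, R9=10, N8=24, R7=28. Nearest is Y9 (3).
From Y9: distances to unvisited — R9=7, N8=21, R7=25. Nearest is R9 (7).
From R9: distances to unvisited — N8=14, R7=18. Nearest is N8 (14).
From N8: distances to unvisited — R7=4. Nearest is R7 (4).
Return R7→00: 13.
Total = 8 + 13 + 3 + 7 + 14 + 4 + 13 = 62.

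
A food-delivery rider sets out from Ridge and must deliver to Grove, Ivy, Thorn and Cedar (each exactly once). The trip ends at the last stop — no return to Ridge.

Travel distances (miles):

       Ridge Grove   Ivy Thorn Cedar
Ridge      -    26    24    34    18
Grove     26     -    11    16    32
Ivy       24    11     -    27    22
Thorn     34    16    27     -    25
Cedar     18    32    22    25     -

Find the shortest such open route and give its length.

There are 4! = 24 possible orderings.
Ridge - Grove - Ivy - Thorn - Cedar: 26+11+27+25 = 89
Ridge - Grove - Ivy - Cedar - Thorn: 26+11+22+25 = 84
Ridge - Grove - Thorn - Ivy - Cedar: 26+16+27+22 = 91
Ridge - Grove - Thorn - Cedar - Ivy: 26+16+25+22 = 89
Ridge - Grove - Cedar - Ivy - Thorn: 26+32+22+27 = 107
Ridge - Grove - Cedar - Thorn - Ivy: 26+32+25+27 = 110
Ridge - Ivy - Grove - Thorn - Cedar: 24+11+16+25 = 76
Ridge - Ivy - Grove - Cedar - Thorn: 24+11+32+25 = 92
Ridge - Ivy - Thorn - Grove - Cedar: 24+27+16+32 = 99
Ridge - Ivy - Thorn - Cedar - Grove: 24+27+25+32 = 108
Ridge - Ivy - Cedar - Grove - Thorn: 24+22+32+16 = 94
Ridge - Ivy - Cedar - Thorn - Grove: 24+22+25+16 = 87
Ridge - Thorn - Grove - Ivy - Cedar: 34+16+11+22 = 83
Ridge - Thorn - Grove - Cedar - Ivy: 34+16+32+22 = 104
… (10 more)
Ridge - Cedar - Ivy - Grove - Thorn: 18+22+11+16 = 67  ← best
The minimum is 67.
One shortest path: Ridge → Cedar → Ivy → Grove → Thorn.

67 miles — the minimum one-way total.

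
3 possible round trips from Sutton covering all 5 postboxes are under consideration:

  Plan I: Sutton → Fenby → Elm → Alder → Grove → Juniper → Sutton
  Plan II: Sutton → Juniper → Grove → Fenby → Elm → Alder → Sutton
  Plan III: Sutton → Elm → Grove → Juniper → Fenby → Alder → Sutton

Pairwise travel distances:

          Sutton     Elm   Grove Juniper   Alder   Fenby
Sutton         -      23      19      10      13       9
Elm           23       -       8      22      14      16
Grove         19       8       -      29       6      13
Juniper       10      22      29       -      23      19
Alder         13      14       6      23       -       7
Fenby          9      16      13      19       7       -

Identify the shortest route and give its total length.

Plan I: 9 + 16 + 14 + 6 + 29 + 10 = 84
Plan II: 10 + 29 + 13 + 16 + 14 + 13 = 95
Plan III: 23 + 8 + 29 + 19 + 7 + 13 = 99

Shortest is Plan I, total 84.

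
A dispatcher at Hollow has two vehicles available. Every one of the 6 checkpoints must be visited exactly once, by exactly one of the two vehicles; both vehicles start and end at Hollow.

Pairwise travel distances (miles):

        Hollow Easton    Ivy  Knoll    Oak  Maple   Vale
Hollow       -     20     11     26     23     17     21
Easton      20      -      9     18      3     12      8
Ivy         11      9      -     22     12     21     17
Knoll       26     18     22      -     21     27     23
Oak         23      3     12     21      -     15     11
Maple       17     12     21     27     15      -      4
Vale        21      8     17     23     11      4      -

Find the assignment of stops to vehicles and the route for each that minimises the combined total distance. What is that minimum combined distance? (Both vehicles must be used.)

101 miles — the smallest possible combined total.

There are 2^5 − 1 = 31 ways to divide the 6 stops into two non-empty groups. For each, the best each vehicle can do is its own shortest tour through its group:
  {Easton} + {Ivy, Knoll, Oak, Maple, Vale}: 40 + 86 = 126
  {Ivy} + {Easton, Knoll, Oak, Maple, Vale}: 22 + 79 = 101
  {Easton, Ivy} + {Knoll, Oak, Maple, Vale}: 40 + 79 = 119
  {Knoll} + {Easton, Ivy, Oak, Maple, Vale}: 52 + 55 = 107
  {Easton, Knoll} + {Ivy, Oak, Maple, Vale}: 64 + 55 = 119
  {Ivy, Knoll} + {Easton, Oak, Maple, Vale}: 59 + 55 = 114
  … (31 splits in total)
Best: vehicle 1 Hollow → Ivy → Hollow = 22; vehicle 2 Hollow → Knoll → Easton → Oak → Vale → Maple → Hollow = 79; combined 101.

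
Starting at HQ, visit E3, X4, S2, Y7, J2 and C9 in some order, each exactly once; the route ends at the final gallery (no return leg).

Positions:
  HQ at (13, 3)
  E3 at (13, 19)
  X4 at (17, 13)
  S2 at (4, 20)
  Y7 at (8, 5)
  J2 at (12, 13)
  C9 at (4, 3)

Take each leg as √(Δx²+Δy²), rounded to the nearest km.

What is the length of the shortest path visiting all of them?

Minimum one-way distance = 43 km.

There are 6! = 720 possible orderings.
HQ - E3 - X4 - S2 - Y7 - J2 - C9: 16+7+15+16+9+13 = 76
HQ - E3 - X4 - S2 - Y7 - C9 - J2: 16+7+15+16+4+13 = 71
HQ - E3 - X4 - S2 - J2 - Y7 - C9: 16+7+15+11+9+4 = 62
HQ - E3 - X4 - S2 - J2 - C9 - Y7: 16+7+15+11+13+4 = 66
HQ - E3 - X4 - S2 - C9 - Y7 - J2: 16+7+15+17+4+9 = 68
HQ - E3 - X4 - S2 - C9 - J2 - Y7: 16+7+15+17+13+9 = 77
HQ - E3 - X4 - Y7 - S2 - J2 - C9: 16+7+12+16+11+13 = 75
HQ - E3 - X4 - Y7 - S2 - C9 - J2: 16+7+12+16+17+13 = 81
… (712 more)
HQ - Y7 - C9 - J2 - X4 - E3 - S2: 5+4+13+5+7+9 = 43  ← best
The minimum is 43.
One shortest path: HQ → Y7 → C9 → J2 → X4 → E3 → S2.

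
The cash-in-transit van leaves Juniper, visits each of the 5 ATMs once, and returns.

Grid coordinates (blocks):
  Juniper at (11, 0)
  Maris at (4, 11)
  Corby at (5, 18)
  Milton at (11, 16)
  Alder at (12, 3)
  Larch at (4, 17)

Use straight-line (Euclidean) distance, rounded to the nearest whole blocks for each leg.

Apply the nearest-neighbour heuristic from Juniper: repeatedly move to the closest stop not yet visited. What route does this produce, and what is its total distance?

From Juniper: distances to unvisited — Alder=3, Maris=13, Milton=16, Larch=18, Corby=19. Nearest is Alder (3).
From Alder: distances to unvisited — Maris=11, Milton=13, Larch=16, Corby=17. Nearest is Maris (11).
From Maris: distances to unvisited — Larch=6, Corby=7, Milton=9. Nearest is Larch (6).
From Larch: distances to unvisited — Corby=1, Milton=7. Nearest is Corby (1).
From Corby: distances to unvisited — Milton=6. Nearest is Milton (6).
Return Milton→Juniper: 16.
Total = 3 + 11 + 6 + 1 + 6 + 16 = 43.

43 blocks along Juniper → Alder → Maris → Larch → Corby → Milton → Juniper.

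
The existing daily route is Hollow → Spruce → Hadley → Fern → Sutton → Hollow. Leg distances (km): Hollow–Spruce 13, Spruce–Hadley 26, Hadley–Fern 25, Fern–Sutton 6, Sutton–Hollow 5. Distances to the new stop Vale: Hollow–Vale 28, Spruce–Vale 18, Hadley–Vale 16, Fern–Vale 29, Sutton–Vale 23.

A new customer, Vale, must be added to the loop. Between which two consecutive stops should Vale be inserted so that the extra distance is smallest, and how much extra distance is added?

Minimum extra distance: 8 km, inserting Vale between Spruce and Hadley.

Insertion cost between consecutive stops i–j is d(i,Vale) + d(Vale,j) − d(i,j):
  between Hollow and Spruce: 28 + 18 − 13 = 33
  between Spruce and Hadley: 18 + 16 − 26 = 8
  between Hadley and Fern: 16 + 29 − 25 = 20
  between Fern and Sutton: 29 + 23 − 6 = 46
  between Sutton and Hollow: 23 + 28 − 5 = 46
Cheapest insertion is between Spruce and Hadley, adding 8.
New total = 75 + 8 = 83.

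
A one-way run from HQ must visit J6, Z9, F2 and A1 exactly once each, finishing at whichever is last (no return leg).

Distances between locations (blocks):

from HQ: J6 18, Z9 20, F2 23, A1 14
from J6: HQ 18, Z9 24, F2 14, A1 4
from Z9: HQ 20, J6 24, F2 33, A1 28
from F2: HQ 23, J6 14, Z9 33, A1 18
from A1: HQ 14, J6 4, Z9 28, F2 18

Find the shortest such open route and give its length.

There are 4! = 24 possible orderings.
HQ→J6→Z9→F2→A1: 18+24+33+18 = 93
HQ→J6→Z9→A1→F2: 18+24+28+18 = 88
HQ→J6→F2→Z9→A1: 18+14+33+28 = 93
HQ→J6→F2→A1→Z9: 18+14+18+28 = 78
HQ→J6→A1→Z9→F2: 18+4+28+33 = 83
HQ→J6→A1→F2→Z9: 18+4+18+33 = 73
HQ→Z9→J6→F2→A1: 20+24+14+18 = 76
HQ→Z9→J6→A1→F2: 20+24+4+18 = 66
HQ→Z9→F2→J6→A1: 20+33+14+4 = 71
HQ→Z9→F2→A1→J6: 20+33+18+4 = 75
HQ→Z9→A1→J6→F2: 20+28+4+14 = 66
HQ→Z9→A1→F2→J6: 20+28+18+14 = 80
HQ→F2→J6→Z9→A1: 23+14+24+28 = 89
HQ→F2→J6→A1→Z9: 23+14+4+28 = 69
… (10 more)
HQ→A1→J6→F2→Z9: 14+4+14+33 = 65  ← best
The minimum is 65.
One shortest path: HQ → A1 → J6 → F2 → Z9.

Shortest open route: 65 blocks.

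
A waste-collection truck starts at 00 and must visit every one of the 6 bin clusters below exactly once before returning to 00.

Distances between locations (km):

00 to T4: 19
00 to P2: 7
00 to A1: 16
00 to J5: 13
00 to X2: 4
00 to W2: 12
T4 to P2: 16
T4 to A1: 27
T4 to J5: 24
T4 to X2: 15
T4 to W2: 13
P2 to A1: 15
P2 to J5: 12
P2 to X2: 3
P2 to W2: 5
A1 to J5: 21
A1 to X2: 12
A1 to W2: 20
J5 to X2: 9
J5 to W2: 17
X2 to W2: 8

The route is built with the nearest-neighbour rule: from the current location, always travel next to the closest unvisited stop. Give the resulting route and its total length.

Total distance 86 km via the nearest-neighbour route 00 → X2 → P2 → W2 → T4 → J5 → A1 → 00.

From 00: distances to unvisited — X2=4, P2=7, W2=12, J5=13, A1=16, T4=19. Nearest is X2 (4).
From X2: distances to unvisited — P2=3, W2=8, J5=9, A1=12, T4=15. Nearest is P2 (3).
From P2: distances to unvisited — W2=5, J5=12, A1=15, T4=16. Nearest is W2 (5).
From W2: distances to unvisited — T4=13, J5=17, A1=20. Nearest is T4 (13).
From T4: distances to unvisited — J5=24, A1=27. Nearest is J5 (24).
From J5: distances to unvisited — A1=21. Nearest is A1 (21).
Return A1→00: 16.
Total = 4 + 3 + 5 + 13 + 24 + 21 + 16 = 86.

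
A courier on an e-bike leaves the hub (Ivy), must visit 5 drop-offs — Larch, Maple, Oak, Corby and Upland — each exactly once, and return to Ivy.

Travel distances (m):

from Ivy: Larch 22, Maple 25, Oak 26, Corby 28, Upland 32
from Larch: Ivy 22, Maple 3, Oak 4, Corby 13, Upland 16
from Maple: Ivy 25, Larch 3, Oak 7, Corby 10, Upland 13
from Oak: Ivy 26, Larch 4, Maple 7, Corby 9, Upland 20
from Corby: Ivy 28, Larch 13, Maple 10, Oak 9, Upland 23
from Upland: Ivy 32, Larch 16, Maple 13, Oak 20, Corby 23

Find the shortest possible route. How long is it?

Minimum total distance: 89 m.

Ivy→Larch→Maple→Oak→Corby→Upland→Ivy: 22+3+7+9+23+32 = 96
Ivy→Larch→Maple→Oak→Upland→Corby→Ivy: 22+3+7+20+23+28 = 103
Ivy→Larch→Maple→Corby→Oak→Upland→Ivy: 22+3+10+9+20+32 = 96
Ivy→Larch→Maple→Corby→Upland→Oak→Ivy: 22+3+10+23+20+26 = 104
Ivy→Larch→Maple→Upland→Oak→Corby→Ivy: 22+3+13+20+9+28 = 95
Ivy→Larch→Maple→Upland→Corby→Oak→Ivy: 22+3+13+23+9+26 = 96
Ivy→Larch→Oak→Maple→Corby→Upland→Ivy: 22+4+7+10+23+32 = 98
Ivy→Larch→Oak→Maple→Upland→Corby→Ivy: 22+4+7+13+23+28 = 97
Ivy→Larch→Oak→Corby→Maple→Upland→Ivy: 22+4+9+10+13+32 = 90
Ivy→Larch→Oak→Corby→Upland→Maple→Ivy: 22+4+9+23+13+25 = 96
Ivy→Larch→Oak→Upland→Maple→Corby→Ivy: 22+4+20+13+10+28 = 97
Ivy→Larch→Oak→Upland→Corby→Maple→Ivy: 22+4+20+23+10+25 = 104
Ivy→Larch→Corby→Maple→Oak→Upland→Ivy: 22+13+10+7+20+32 = 104
Ivy→Larch→Corby→Maple→Upland→Oak→Ivy: 22+13+10+13+20+26 = 104
… (46 more)
Ivy→Corby→Oak→Larch→Maple→Upland→Ivy: 28+9+4+3+13+32 = 89  ← best
The minimum is 89.
One optimal route: Ivy → Corby → Oak → Larch → Maple → Upland → Ivy (or its reverse).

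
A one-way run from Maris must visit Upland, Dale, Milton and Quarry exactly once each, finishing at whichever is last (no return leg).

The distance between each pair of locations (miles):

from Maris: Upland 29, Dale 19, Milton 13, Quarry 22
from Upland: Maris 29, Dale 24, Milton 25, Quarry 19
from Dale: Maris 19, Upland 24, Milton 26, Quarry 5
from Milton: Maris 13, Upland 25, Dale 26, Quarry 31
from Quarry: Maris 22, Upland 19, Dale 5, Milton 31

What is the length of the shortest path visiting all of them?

Minimum one-way distance = 62 miles.

There are 4! = 24 possible orderings.
Maris - Upland - Dale - Milton - Quarry: 29+24+26+31 = 110
Maris - Upland - Dale - Quarry - Milton: 29+24+5+31 = 89
Maris - Upland - Milton - Dale - Quarry: 29+25+26+5 = 85
Maris - Upland - Milton - Quarry - Dale: 29+25+31+5 = 90
Maris - Upland - Quarry - Dale - Milton: 29+19+5+26 = 79
Maris - Upland - Quarry - Milton - Dale: 29+19+31+26 = 105
Maris - Dale - Upland - Milton - Quarry: 19+24+25+31 = 99
Maris - Dale - Upland - Quarry - Milton: 19+24+19+31 = 93
Maris - Dale - Milton - Upland - Quarry: 19+26+25+19 = 89
Maris - Dale - Milton - Quarry - Upland: 19+26+31+19 = 95
Maris - Dale - Quarry - Upland - Milton: 19+5+19+25 = 68
Maris - Dale - Quarry - Milton - Upland: 19+5+31+25 = 80
Maris - Milton - Upland - Dale - Quarry: 13+25+24+5 = 67
Maris - Milton - Upland - Quarry - Dale: 13+25+19+5 = 62
… (10 more)
The minimum is 62.
One shortest path: Maris → Milton → Upland → Quarry → Dale.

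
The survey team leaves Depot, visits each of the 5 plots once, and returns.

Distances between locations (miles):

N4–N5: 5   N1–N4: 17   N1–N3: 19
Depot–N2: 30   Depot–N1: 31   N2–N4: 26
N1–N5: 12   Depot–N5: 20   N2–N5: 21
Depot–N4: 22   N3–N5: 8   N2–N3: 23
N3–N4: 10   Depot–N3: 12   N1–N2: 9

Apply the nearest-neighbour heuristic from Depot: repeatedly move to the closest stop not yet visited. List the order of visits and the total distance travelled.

Total distance 81 miles via the nearest-neighbour route Depot → N3 → N5 → N4 → N1 → N2 → Depot.

From Depot: distances to unvisited — N3=12, N5=20, N4=22, N2=30, N1=31. Nearest is N3 (12).
From N3: distances to unvisited — N5=8, N4=10, N1=19, N2=23. Nearest is N5 (8).
From N5: distances to unvisited — N4=5, N1=12, N2=21. Nearest is N4 (5).
From N4: distances to unvisited — N1=17, N2=26. Nearest is N1 (17).
From N1: distances to unvisited — N2=9. Nearest is N2 (9).
Return N2→Depot: 30.
Total = 12 + 8 + 5 + 17 + 9 + 30 = 81.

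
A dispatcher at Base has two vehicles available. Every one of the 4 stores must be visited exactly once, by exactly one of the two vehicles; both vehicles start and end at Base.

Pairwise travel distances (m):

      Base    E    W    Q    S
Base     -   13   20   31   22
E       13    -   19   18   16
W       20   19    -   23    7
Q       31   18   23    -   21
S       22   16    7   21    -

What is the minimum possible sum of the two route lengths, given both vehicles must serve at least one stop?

Check every non-empty split of the stops between the two vehicles; for each half take its own optimal tour:
  {E} + {W, Q, S}: 26 + 79 = 105
  {W} + {E, Q, S}: 40 + 74 = 114
  {E, W} + {Q, S}: 52 + 74 = 126
  {Q} + {E, W, S}: 62 + 56 = 118
  {E, Q} + {W, S}: 62 + 49 = 111
  {W, Q} + {E, S}: 74 + 51 = 125
  … (7 splits in total)
Best: vehicle 1 Base → E → Base = 26; vehicle 2 Base → W → S → Q → Base = 79; combined 105.

Minimum combined distance: 105 m.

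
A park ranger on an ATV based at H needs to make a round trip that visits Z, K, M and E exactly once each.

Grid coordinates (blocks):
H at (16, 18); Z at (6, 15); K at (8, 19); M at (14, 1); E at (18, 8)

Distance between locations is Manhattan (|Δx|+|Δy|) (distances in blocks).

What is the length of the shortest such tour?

Minimum total distance: 60 blocks.

H-Z-K-M-E-H: 13+6+24+11+12 = 66
H-Z-K-E-M-H: 13+6+21+11+19 = 70
H-Z-M-K-E-H: 13+22+24+21+12 = 92
H-Z-M-E-K-H: 13+22+11+21+9 = 76
H-Z-E-K-M-H: 13+19+21+24+19 = 96
H-Z-E-M-K-H: 13+19+11+24+9 = 76
H-K-Z-M-E-H: 9+6+22+11+12 = 60
H-K-Z-E-M-H: 9+6+19+11+19 = 64
H-K-M-Z-E-H: 9+24+22+19+12 = 86
H-K-E-Z-M-H: 9+21+19+22+19 = 90
H-M-Z-K-E-H: 19+22+6+21+12 = 80
H-M-K-Z-E-H: 19+24+6+19+12 = 80
The minimum is 60.
One optimal route: H → K → Z → M → E → H (or its reverse).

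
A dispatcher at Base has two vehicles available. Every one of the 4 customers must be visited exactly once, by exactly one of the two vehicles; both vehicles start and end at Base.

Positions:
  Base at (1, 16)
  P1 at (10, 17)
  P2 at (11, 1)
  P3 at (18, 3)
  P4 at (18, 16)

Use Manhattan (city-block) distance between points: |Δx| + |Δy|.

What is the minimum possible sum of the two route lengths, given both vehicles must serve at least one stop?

Check every non-empty split of the stops between the two vehicles; for each half take its own optimal tour:
  {P1} + {P2, P3, P4}: 20 + 64 = 84
  {P2} + {P1, P3, P4}: 50 + 62 = 112
  {P1, P2} + {P3, P4}: 52 + 60 = 112
  {P3} + {P1, P2, P4}: 60 + 66 = 126
  {P1, P3} + {P2, P4}: 62 + 64 = 126
  {P2, P3} + {P1, P4}: 64 + 36 = 100
  … (7 splits in total)
Best: vehicle 1 Base → P1 → Base = 20; vehicle 2 Base → P2 → P3 → P4 → Base = 64; combined 84.

84 — the smallest possible combined total.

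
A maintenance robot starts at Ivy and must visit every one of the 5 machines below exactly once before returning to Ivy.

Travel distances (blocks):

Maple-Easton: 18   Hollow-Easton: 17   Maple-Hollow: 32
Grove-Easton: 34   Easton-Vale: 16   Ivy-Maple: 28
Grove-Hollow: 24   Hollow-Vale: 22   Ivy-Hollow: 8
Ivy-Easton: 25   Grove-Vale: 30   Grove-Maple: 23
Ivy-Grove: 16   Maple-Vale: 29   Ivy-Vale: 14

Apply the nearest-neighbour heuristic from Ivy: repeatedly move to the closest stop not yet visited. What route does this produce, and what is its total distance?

Ivy → [Hollow:8 / Vale:14 / Grove:16 / Easton:25 / Maple:28] → Hollow (8)
Hollow → [Easton:17 / Vale:22 / Grove:24 / Maple:32] → Easton (17)
Easton → [Vale:16 / Maple:18 / Grove:34] → Vale (16)
Vale → [Maple:29 / Grove:30] → Maple (29)
Maple → [Grove:23] → Grove (23)
Return Grove→Ivy: 16.
Total = 8 + 17 + 16 + 29 + 23 + 16 = 109.

Nearest-neighbour total = 109 blocks; route Ivy → Hollow → Easton → Vale → Maple → Grove → Ivy.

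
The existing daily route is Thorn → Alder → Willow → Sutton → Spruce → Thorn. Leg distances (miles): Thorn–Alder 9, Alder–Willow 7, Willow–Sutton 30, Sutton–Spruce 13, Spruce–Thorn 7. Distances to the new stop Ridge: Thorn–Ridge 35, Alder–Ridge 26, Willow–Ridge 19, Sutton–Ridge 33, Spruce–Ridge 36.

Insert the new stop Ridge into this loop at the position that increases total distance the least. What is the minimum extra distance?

Adding 22 miles by placing Ridge on the Willow–Sutton leg.

Insertion cost between consecutive stops i–j is d(i,Ridge) + d(Ridge,j) − d(i,j):
  between Thorn and Alder: 35 + 26 − 9 = 52
  between Alder and Willow: 26 + 19 − 7 = 38
  between Willow and Sutton: 19 + 33 − 30 = 22
  between Sutton and Spruce: 33 + 36 − 13 = 56
  between Spruce and Thorn: 36 + 35 − 7 = 64
Cheapest insertion is between Willow and Sutton, adding 22.
New total = 66 + 22 = 88.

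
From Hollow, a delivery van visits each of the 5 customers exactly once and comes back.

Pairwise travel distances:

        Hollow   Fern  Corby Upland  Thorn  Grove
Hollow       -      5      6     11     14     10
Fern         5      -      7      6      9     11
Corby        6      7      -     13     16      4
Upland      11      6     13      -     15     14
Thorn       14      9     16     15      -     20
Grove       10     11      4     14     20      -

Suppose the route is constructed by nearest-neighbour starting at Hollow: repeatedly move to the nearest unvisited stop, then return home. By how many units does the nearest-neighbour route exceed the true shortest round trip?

From Hollow: Fern=5, Corby=6, Grove=10, Upland=11, Thorn=14 → choose Fern (5).
From Fern: Upland=6, Corby=7, Thorn=9, Grove=11 → choose Upland (6).
From Upland: Corby=13, Grove=14, Thorn=15 → choose Corby (13).
From Corby: Grove=4, Thorn=16 → choose Grove (4).
From Grove: Thorn=20 → choose Thorn (20).
NN route Hollow → Fern → Upland → Corby → Grove → Thorn → Hollow costs 62.
Optimal: Hollow → Fern → Thorn → Upland → Grove → Corby → Hollow costs 53 (by enumerating all 60 distinct tours).
Excess = 62 − 53 = 9.

The nearest-neighbour route is 9 longer than optimal.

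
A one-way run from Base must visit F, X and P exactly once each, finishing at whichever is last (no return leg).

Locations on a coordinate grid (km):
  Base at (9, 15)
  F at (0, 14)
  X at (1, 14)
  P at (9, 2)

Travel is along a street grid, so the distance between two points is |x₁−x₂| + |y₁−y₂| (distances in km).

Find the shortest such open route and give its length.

31 km — the minimum one-way total.

There are 3! = 6 possible orderings.
Base→F→X→P: 10+1+20 = 31
Base→F→P→X: 10+21+20 = 51
Base→X→F→P: 9+1+21 = 31
Base→X→P→F: 9+20+21 = 50
Base→P→F→X: 13+21+1 = 35
Base→P→X→F: 13+20+1 = 34
The minimum is 31.
One shortest path: Base → F → X → P.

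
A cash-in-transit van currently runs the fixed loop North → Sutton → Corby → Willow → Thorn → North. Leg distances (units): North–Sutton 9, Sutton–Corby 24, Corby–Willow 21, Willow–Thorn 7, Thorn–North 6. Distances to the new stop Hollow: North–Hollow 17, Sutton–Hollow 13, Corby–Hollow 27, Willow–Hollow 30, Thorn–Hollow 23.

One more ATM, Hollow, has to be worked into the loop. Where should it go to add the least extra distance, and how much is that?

Minimum extra distance: 16, inserting Hollow between Sutton and Corby.

Insertion cost between consecutive stops i–j is d(i,Hollow) + d(Hollow,j) − d(i,j):
  between North and Sutton: 17 + 13 − 9 = 21
  between Sutton and Corby: 13 + 27 − 24 = 16
  between Corby and Willow: 27 + 30 − 21 = 36
  between Willow and Thorn: 30 + 23 − 7 = 46
  between Thorn and North: 23 + 17 − 6 = 34
Cheapest insertion is between Sutton and Corby, adding 16.
New total = 67 + 16 = 83.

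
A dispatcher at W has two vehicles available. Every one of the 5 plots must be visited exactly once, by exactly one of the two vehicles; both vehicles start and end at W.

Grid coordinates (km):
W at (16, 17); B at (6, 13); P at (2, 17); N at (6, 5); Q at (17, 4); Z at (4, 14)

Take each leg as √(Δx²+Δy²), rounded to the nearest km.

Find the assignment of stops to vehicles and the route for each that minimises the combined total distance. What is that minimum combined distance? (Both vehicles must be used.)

There are 2^4 − 1 = 15 ways to divide the 5 stops into two non-empty groups. For each, the best each vehicle can do is its own shortest tour through its group:
  {B} + {P, N, Q, Z}: 22 + 51 = 73
  {P} + {B, N, Q, Z}: 28 + 46 = 74
  {B, P} + {N, Q, Z}: 31 + 45 = 76
  {N} + {B, P, Q, Z}: 32 + 47 = 79
  {B, N} + {P, Q, Z}: 35 + 47 = 82
  {P, N} + {B, Q, Z}: 43 + 41 = 84
  … (15 splits in total)
  {Q} + {B, P, N, Z}: 26 + 44 = 70  ← best
Best: vehicle 1 W → Q → W = 26; vehicle 2 W → P → Z → B → N → W = 44; combined 70.

70 km — the smallest possible combined total.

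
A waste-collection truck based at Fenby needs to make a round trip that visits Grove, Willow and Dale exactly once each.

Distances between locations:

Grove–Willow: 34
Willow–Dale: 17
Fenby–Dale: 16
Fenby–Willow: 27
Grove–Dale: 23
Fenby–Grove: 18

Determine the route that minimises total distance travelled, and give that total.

85 — the shortest possible round trip.

Fenby→Grove→Willow→Dale→Fenby: 18+34+17+16 = 85
Fenby→Grove→Dale→Willow→Fenby: 18+23+17+27 = 85
Fenby→Willow→Grove→Dale→Fenby: 27+34+23+16 = 100
The minimum is 85.
One optimal route: Fenby → Grove → Willow → Dale → Fenby (or its reverse).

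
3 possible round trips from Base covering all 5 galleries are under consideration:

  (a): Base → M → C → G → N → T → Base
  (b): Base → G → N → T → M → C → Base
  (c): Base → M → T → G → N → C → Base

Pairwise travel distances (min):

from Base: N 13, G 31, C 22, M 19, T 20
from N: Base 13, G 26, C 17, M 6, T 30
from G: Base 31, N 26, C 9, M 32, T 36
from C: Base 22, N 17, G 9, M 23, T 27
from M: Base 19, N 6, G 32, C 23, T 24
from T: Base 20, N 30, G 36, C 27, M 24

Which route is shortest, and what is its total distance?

(a): 19 + 23 + 9 + 26 + 30 + 20 = 127
(b): 31 + 26 + 30 + 24 + 23 + 22 = 156
(c): 19 + 24 + 36 + 26 + 17 + 22 = 144

127 min — (a) is the shortest.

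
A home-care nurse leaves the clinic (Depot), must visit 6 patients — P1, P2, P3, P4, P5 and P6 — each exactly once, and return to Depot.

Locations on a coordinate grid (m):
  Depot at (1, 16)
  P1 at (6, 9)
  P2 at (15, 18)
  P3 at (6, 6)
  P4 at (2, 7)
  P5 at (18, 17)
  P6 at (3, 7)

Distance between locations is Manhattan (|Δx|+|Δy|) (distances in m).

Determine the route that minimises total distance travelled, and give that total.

58 m — the shortest possible round trip.

Depot - P1 - P2 - P3 - P4 - P5 - P6 - Depot: 12+18+21+5+26+25+11 = 118
Depot - P1 - P2 - P3 - P4 - P6 - P5 - Depot: 12+18+21+5+1+25+18 = 100
Depot - P1 - P2 - P3 - P5 - P4 - P6 - Depot: 12+18+21+23+26+1+11 = 112
Depot - P1 - P2 - P3 - P5 - P6 - P4 - Depot: 12+18+21+23+25+1+10 = 110
Depot - P1 - P2 - P3 - P6 - P4 - P5 - Depot: 12+18+21+4+1+26+18 = 100
Depot - P1 - P2 - P3 - P6 - P5 - P4 - Depot: 12+18+21+4+25+26+10 = 116
Depot - P1 - P2 - P4 - P3 - P5 - P6 - Depot: 12+18+24+5+23+25+11 = 118
Depot - P1 - P2 - P4 - P3 - P6 - P5 - Depot: 12+18+24+5+4+25+18 = 106
… (352 more)
Depot - P2 - P5 - P1 - P3 - P6 - P4 - Depot: 16+4+20+3+4+1+10 = 58  ← best
The minimum is 58.
One optimal route: Depot → P2 → P5 → P1 → P3 → P6 → P4 → Depot (or its reverse).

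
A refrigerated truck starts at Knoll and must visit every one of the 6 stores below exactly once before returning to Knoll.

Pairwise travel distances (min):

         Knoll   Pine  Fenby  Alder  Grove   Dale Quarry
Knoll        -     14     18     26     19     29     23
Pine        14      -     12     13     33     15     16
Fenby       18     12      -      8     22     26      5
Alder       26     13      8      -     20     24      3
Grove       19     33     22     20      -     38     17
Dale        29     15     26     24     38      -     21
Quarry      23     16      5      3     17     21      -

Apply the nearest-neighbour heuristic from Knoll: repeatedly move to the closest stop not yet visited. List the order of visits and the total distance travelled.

Nearest-neighbour total = 121 min; route Knoll → Pine → Fenby → Quarry → Alder → Grove → Dale → Knoll.

At Knoll the remaining stops are Pine 14, Fenby 18, Grove 19, Quarry 23, Alder 26, Dale 29; go to Pine.
At Pine the remaining stops are Fenby 12, Alder 13, Dale 15, Quarry 16, Grove 33; go to Fenby.
At Fenby the remaining stops are Quarry 5, Alder 8, Grove 22, Dale 26; go to Quarry.
At Quarry the remaining stops are Alder 3, Grove 17, Dale 21; go to Alder.
At Alder the remaining stops are Grove 20, Dale 24; go to Grove.
At Grove the remaining stops are Dale 38; go to Dale.
Return Dale→Knoll: 29.
Total = 14 + 12 + 5 + 3 + 20 + 38 + 29 = 121.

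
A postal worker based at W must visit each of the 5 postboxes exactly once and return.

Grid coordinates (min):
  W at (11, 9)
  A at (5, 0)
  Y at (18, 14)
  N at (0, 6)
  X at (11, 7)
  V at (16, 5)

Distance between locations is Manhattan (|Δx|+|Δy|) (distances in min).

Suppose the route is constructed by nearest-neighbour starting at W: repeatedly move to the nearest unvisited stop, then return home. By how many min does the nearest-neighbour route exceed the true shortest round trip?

From W: X=2, V=9, Y=12, N=14, A=15 → choose X (2).
From X: V=7, N=12, A=13, Y=14 → choose V (7).
From V: Y=11, A=16, N=17 → choose Y (11).
From Y: N=26, A=27 → choose N (26).
From N: A=11 → choose A (11).
NN route W → X → V → Y → N → A → W costs 72.
Optimal: W → Y → V → A → N → X → W costs 64 (by enumerating all 60 distinct tours).
Excess = 72 − 64 = 8.

Excess over optimum: 8 min.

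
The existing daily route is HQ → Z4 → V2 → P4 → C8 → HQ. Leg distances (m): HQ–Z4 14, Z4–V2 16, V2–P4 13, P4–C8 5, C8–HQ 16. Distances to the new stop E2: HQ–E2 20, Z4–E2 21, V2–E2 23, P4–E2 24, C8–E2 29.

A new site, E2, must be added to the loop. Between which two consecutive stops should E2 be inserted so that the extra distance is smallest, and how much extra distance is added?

Insertion cost between consecutive stops i–j is d(i,E2) + d(E2,j) − d(i,j):
  between HQ and Z4: 20 + 21 − 14 = 27
  between Z4 and V2: 21 + 23 − 16 = 28
  between V2 and P4: 23 + 24 − 13 = 34
  between P4 and C8: 24 + 29 − 5 = 48
  between C8 and HQ: 29 + 20 − 16 = 33
Cheapest insertion is between HQ and Z4, adding 27.
New total = 64 + 27 = 91.

Minimum extra distance: 27 m, inserting E2 between HQ and Z4.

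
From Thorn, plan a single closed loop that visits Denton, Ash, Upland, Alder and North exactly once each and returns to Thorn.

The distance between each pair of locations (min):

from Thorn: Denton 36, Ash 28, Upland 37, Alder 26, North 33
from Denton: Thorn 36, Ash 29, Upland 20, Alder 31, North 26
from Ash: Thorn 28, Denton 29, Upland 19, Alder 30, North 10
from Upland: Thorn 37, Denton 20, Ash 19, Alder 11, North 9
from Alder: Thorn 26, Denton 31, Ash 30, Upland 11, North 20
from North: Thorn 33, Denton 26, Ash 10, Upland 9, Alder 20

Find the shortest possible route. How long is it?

Minimum total distance: 121 min.

With 5 stops there are 5!/2 = 60 distinct round trips (a route and its reverse cost the same).
Thorn→Denton→Ash→Upland→Alder→North→Thorn: 36+29+19+11+20+33 = 148
Thorn→Denton→Ash→Upland→North→Alder→Thorn: 36+29+19+9+20+26 = 139
Thorn→Denton→Ash→Alder→Upland→North→Thorn: 36+29+30+11+9+33 = 148
Thorn→Denton→Ash→Alder→North→Upland→Thorn: 36+29+30+20+9+37 = 161
Thorn→Denton→Ash→North→Upland→Alder→Thorn: 36+29+10+9+11+26 = 121
Thorn→Denton→Ash→North→Alder→Upland→Thorn: 36+29+10+20+11+37 = 143
Thorn→Denton→Upland→Ash→Alder→North→Thorn: 36+20+19+30+20+33 = 158
Thorn→Denton→Upland→Ash→North→Alder→Thorn: 36+20+19+10+20+26 = 131
Thorn→Denton→Upland→Alder→Ash→North→Thorn: 36+20+11+30+10+33 = 140
Thorn→Denton→Upland→Alder→North→Ash→Thorn: 36+20+11+20+10+28 = 125
Thorn→Denton→Upland→North→Ash→Alder→Thorn: 36+20+9+10+30+26 = 131
Thorn→Denton→Upland→North→Alder→Ash→Thorn: 36+20+9+20+30+28 = 143
Thorn→Denton→Alder→Ash→Upland→North→Thorn: 36+31+30+19+9+33 = 158
Thorn→Denton→Alder→Ash→North→Upland→Thorn: 36+31+30+10+9+37 = 153
… (46 more)
The minimum is 121.
One optimal route: Thorn → Denton → Ash → North → Upland → Alder → Thorn (or its reverse).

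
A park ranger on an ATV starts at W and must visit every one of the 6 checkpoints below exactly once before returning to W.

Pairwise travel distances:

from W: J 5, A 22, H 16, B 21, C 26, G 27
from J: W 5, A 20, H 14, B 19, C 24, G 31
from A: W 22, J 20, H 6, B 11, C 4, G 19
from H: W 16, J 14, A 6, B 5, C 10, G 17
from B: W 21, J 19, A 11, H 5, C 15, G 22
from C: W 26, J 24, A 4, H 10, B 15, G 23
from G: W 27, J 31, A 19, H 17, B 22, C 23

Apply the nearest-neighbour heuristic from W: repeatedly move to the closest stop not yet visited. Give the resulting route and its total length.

At W the remaining stops are J 5, H 16, B 21, A 22, C 26, G 27; go to J.
At J the remaining stops are H 14, B 19, A 20, C 24, G 31; go to H.
At H the remaining stops are B 5, A 6, C 10, G 17; go to B.
At B the remaining stops are A 11, C 15, G 22; go to A.
At A the remaining stops are C 4, G 19; go to C.
At C the remaining stops are G 23; go to G.
Return G→W: 27.
Total = 5 + 14 + 5 + 11 + 4 + 23 + 27 = 89.

Nearest-neighbour total = 89; route W → J → H → B → A → C → G → W.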